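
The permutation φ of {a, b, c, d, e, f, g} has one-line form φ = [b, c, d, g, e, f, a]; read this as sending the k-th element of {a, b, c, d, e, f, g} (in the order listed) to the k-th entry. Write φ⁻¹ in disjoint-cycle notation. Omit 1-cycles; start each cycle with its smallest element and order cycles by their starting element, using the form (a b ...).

First write φ in disjoint cycles: (a b c d g).
Reversing each cycle (and rotating so the smallest element leads) gives φ⁻¹ = (a g d c b).

(a g d c b)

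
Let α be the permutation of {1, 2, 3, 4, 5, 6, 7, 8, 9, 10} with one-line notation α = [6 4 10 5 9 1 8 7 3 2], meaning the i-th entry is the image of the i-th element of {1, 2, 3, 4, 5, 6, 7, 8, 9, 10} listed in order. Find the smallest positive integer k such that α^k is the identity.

Decomposing into disjoint cycles gives cycle lengths 6, 2, 2.
The order of α is the least common multiple of its cycle lengths: lcm(6, 2, 2) = 6.

6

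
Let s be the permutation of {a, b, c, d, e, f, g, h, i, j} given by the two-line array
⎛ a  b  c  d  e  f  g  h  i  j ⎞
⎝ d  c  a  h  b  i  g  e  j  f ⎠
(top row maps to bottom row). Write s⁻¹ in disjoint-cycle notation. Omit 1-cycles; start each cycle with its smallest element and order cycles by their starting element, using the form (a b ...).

First write s in disjoint cycles: (a d h e b c)(f i j).
The inverse reverses every cycle; in canonical form, s⁻¹ = (a c b e h d)(f j i).

(a c b e h d)(f j i)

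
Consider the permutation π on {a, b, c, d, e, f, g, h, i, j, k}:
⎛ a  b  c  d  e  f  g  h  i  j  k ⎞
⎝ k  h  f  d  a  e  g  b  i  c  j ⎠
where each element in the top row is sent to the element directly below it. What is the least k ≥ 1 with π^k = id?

6

Decomposing into disjoint cycles gives cycle lengths 6, 2, 1, 1, 1.
The order of π is the least common multiple of its cycle lengths: lcm(6, 2) = 6.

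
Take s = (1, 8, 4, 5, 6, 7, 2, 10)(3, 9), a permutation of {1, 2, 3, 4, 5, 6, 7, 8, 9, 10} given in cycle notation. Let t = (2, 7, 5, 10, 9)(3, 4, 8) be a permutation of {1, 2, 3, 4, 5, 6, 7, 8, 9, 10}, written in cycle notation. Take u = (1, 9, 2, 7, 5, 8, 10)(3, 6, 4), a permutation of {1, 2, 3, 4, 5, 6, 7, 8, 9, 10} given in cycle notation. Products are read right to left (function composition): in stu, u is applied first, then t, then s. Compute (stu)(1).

Chase 1: u(1) = 9; t(9) = 2; s(2) = 10. Hence (stu)(1) = 10.

10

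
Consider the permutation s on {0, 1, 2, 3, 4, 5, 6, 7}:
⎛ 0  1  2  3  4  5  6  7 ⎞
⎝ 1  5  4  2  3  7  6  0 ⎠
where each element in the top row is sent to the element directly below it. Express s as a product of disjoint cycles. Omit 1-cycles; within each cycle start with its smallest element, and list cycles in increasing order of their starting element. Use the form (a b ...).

(0 1 5 7)(2 4 3)

From 0: 0 → 1 → 5 → 7 → 0, closing the cycle (0 1 5 7).
Repeating from the next unused element and collecting all non-trivial cycles gives (0 1 5 7)(2 4 3).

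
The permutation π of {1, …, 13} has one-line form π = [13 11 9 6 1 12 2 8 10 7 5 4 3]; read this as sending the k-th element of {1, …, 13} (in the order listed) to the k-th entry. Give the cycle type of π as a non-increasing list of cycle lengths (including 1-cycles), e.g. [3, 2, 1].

The disjoint cycles are (1, 13, 3, 9, 10, 7, 2, 11, 5)(4, 6, 12)(8), with lengths 9, 3, 1 in non-increasing order.

[9, 3, 1]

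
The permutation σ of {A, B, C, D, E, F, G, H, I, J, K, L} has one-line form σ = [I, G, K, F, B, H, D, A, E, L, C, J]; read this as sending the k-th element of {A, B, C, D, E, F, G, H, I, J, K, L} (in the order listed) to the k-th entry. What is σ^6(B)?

Tracing B → G → … returns to B after 8 steps, so B lies in an 8-cycle (A I E B G D F H).
Advancing 6 steps from B: B → G → D → F → H → A → I.

I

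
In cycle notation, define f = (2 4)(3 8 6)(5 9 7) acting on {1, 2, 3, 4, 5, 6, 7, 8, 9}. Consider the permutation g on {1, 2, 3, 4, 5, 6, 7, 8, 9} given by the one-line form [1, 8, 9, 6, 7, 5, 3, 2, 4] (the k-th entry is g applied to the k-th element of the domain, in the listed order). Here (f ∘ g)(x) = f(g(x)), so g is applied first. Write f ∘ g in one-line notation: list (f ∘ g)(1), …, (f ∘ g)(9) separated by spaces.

(f ∘ g)(x) = f(g(x)). Computing each image: f(g(1)) = f(1) = 1, f(g(2)) = f(8) = 6, f(g(3)) = f(9) = 7, f(g(4)) = f(6) = 3, f(g(5)) = f(7) = 5, f(g(6)) = f(5) = 9, f(g(7)) = f(3) = 8, f(g(8)) = f(2) = 4, f(g(9)) = f(4) = 2.
Hence f ∘ g = [1 6 7 3 5 9 8 4 2].

1 6 7 3 5 9 8 4 2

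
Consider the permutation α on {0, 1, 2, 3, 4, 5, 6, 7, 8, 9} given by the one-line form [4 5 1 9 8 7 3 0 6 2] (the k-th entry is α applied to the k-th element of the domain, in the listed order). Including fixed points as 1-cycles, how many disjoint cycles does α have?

The cycle decomposition is (0, 4, 8, 6, 3, 9, 2, 1, 5, 7), which has 1 cycle (counting 1-cycles).

1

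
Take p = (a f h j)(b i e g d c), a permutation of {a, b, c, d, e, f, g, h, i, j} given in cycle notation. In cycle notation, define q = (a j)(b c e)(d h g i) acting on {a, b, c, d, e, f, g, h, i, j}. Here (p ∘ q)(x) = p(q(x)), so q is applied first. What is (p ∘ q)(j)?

f

(p ∘ q)(j) = p(q(j)). q(j) = a, then p(a) = f. So (p ∘ q)(j) = f.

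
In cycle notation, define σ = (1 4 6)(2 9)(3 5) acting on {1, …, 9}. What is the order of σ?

6

The disjoint cycles have lengths 3, 2, 2, 1, 1.
Since disjoint cycles commute, ord(σ) = lcm(3, 2, 2) = 6.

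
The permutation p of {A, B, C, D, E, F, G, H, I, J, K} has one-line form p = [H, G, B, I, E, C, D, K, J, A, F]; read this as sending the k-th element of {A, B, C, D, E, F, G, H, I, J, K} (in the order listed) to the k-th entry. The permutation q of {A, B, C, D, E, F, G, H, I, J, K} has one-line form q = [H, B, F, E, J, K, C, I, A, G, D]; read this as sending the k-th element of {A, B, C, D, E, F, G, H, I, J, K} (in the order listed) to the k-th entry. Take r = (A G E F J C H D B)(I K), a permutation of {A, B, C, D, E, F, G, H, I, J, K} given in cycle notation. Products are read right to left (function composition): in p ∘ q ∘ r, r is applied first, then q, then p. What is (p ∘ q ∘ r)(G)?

Chase G: r(G) = E; q(E) = J; p(J) = A. Hence (p ∘ q ∘ r)(G) = A.

A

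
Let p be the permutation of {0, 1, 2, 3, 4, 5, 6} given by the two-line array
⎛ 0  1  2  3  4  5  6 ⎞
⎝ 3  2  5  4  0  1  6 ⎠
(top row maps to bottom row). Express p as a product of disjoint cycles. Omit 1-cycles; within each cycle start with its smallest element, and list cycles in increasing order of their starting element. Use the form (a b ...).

(0 3 4)(1 2 5)

From 0: 0 → 3 → 4 → 0, closing the cycle (0 3 4).
Continuing from each remaining unvisited element yields (0 3 4)(1 2 5).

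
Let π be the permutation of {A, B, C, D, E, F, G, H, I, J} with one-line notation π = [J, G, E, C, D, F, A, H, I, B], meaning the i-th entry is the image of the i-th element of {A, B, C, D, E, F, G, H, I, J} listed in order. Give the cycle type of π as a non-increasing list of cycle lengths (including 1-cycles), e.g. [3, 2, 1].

[4, 3, 1, 1, 1]

The disjoint cycles are (A, J, B, G)(C, E, D)(F)(H)(I), with lengths 4, 3, 1, 1, 1 in non-increasing order.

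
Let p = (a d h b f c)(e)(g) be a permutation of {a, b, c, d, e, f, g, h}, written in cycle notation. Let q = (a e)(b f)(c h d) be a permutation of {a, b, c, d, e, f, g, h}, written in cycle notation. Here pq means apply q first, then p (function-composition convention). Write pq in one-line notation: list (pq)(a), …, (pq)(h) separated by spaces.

(pq)(x) = p(q(x)). Computing each image: p(q(a)) = p(e) = e, p(q(b)) = p(f) = c, p(q(c)) = p(h) = b, p(q(d)) = p(c) = a, p(q(e)) = p(a) = d, p(q(f)) = p(b) = f, p(q(g)) = p(g) = g, p(q(h)) = p(d) = h.
Hence pq = [e c b a d f g h].

e c b a d f g h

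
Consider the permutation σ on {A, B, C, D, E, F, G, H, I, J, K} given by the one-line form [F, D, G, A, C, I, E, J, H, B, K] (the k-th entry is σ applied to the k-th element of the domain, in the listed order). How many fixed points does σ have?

1

The fixed points (elements with σ(x) = x) are {K}, so there is 1.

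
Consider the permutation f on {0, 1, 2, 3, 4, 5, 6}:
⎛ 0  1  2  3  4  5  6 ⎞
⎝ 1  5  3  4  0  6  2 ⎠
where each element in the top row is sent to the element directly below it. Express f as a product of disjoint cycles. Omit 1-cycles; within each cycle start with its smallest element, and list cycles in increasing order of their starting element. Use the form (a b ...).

From 0: 0 → 1 → 5 → 6 → 2 → 3 → 4 → 0, closing the cycle (0 1 5 6 2 3 4).
Continuing from each remaining unvisited element yields (0 1 5 6 2 3 4).

(0 1 5 6 2 3 4)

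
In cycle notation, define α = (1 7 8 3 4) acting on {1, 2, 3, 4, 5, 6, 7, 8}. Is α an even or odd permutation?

even

The cycle lengths are 5, 1, 1, 1.
A cycle of length ℓ contributes ℓ−1 transpositions, so α is a product of 4 transpositions — even.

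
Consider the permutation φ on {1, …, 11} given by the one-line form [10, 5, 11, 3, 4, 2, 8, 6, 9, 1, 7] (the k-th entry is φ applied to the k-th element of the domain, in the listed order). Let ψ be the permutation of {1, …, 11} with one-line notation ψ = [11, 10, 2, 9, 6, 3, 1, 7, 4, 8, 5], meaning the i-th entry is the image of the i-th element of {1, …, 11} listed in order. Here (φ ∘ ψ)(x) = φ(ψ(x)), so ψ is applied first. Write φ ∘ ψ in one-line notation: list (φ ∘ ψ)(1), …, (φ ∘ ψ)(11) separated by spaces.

7 1 5 9 2 11 10 8 3 6 4

For each element, apply ψ then φ: 1 → 11 → 7; 2 → 10 → 1; 3 → 2 → 5; 4 → 9 → 9; 5 → 6 → 2; 6 → 3 → 11; 7 → 1 → 10; 8 → 7 → 8; 9 → 4 → 3; 10 → 8 → 6; 11 → 5 → 4.
Collecting the images, φ ∘ ψ = [7 1 5 9 2 11 10 8 3 6 4].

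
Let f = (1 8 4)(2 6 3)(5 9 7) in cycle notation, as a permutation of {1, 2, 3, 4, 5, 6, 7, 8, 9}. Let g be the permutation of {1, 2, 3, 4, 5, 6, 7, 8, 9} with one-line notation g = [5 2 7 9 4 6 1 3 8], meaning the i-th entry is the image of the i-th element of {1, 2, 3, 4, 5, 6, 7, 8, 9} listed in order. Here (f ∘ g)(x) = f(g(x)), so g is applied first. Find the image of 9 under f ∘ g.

4

(f ∘ g)(9) = f(g(9)). g(9) = 8, then f(8) = 4. So (f ∘ g)(9) = 4.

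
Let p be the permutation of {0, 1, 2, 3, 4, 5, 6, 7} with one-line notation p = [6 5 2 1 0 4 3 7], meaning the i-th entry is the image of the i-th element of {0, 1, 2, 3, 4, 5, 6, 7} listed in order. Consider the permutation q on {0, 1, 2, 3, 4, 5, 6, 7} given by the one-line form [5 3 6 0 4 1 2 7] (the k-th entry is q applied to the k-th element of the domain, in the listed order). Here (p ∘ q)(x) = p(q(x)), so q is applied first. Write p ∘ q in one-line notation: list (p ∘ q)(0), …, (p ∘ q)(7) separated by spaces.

Chase each element through q then p: 0 → 5 → 4; 1 → 3 → 1; 2 → 6 → 3; 3 → 0 → 6; 4 → 4 → 0; 5 → 1 → 5; 6 → 2 → 2; 7 → 7 → 7.
Collecting the images, p ∘ q = [4 1 3 6 0 5 2 7].

4 1 3 6 0 5 2 7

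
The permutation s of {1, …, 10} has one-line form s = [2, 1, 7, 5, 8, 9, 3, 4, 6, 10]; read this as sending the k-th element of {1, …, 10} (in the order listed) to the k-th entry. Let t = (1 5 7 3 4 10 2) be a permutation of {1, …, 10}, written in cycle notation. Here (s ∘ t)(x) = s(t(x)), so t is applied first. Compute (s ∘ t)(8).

4

(s ∘ t)(8) = s(t(8)). t(8) = 8, then s(8) = 4. So (s ∘ t)(8) = 4.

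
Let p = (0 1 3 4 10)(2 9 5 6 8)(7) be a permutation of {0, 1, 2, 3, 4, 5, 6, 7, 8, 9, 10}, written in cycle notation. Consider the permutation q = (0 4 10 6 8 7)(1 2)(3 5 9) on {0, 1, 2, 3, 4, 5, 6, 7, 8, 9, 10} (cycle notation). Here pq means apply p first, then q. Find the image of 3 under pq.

(pq)(3) = q(p(3)). p(3) = 4, then q(4) = 10. So (pq)(3) = 10.

10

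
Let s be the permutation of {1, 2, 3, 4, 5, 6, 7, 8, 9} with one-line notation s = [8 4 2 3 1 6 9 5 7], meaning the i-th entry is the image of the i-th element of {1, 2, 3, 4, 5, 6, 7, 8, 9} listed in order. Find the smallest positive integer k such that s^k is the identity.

Writing s as disjoint cycles, the cycle lengths are 3, 3, 2, 1.
The order is lcm(3, 3, 2) = 6.

6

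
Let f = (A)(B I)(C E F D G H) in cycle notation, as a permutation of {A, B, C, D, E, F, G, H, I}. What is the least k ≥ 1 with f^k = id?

6

The cycle type of f is (6, 2, 1).
The order of f is the least common multiple of its cycle lengths: lcm(6, 2) = 6.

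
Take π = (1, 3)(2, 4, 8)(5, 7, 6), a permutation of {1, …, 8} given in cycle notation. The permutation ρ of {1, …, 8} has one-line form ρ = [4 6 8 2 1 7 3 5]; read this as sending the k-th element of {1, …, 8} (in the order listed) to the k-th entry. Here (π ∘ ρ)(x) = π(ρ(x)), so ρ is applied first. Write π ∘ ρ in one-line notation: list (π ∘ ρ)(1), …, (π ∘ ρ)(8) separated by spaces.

8 5 2 4 3 6 1 7

Chase each element through ρ then π: 1 → 4 → 8; 2 → 6 → 5; 3 → 8 → 2; 4 → 2 → 4; 5 → 1 → 3; 6 → 7 → 6; 7 → 3 → 1; 8 → 5 → 7.
Collecting the images, π ∘ ρ = [8 5 2 4 3 6 1 7].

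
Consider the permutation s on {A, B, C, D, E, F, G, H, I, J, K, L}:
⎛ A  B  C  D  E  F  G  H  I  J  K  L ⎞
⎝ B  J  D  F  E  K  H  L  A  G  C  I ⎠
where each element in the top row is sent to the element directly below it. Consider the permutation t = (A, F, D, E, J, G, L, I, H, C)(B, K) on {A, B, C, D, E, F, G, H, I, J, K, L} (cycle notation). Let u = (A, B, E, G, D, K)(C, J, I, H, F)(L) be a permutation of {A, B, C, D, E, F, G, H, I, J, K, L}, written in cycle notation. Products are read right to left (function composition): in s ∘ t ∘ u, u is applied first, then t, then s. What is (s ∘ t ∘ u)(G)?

E

Apply the permutations in order: u(G) = D, then t(D) = E, then s(E) = E. So (s ∘ t ∘ u)(G) = E.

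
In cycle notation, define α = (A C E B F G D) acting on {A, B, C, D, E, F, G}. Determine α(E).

B

In the cycle (A C E B F G D), E is followed by B, so α(E) = B.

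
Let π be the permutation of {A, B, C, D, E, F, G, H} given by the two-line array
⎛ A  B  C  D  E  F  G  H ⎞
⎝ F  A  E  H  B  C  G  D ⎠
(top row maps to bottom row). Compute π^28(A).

Tracing A → F → … returns to A after 5 steps, so A lies in a 5-cycle (A, F, C, E, B).
On a 5-cycle, π^5 is the identity, so π^28 = π^3 there (28 ≡ 3 mod 5).
Stepping 3 places around the cycle: A → F → C → E.

E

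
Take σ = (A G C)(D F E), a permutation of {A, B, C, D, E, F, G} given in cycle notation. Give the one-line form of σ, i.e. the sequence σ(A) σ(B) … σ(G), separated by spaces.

G B A F D E C

Each element maps to the next entry in its cycle (wrapping to the front): A↦G, B↦B, C↦A, D↦F, E↦D, F↦E, G↦C.
So the one-line form is G B A F D E C.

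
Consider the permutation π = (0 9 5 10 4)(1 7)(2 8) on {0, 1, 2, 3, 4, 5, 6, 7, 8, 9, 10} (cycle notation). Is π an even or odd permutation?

even

The cycle lengths are 5, 2, 2, 1, 1.
A cycle of length ℓ contributes ℓ−1 transpositions, so π is a product of 4 + 1 + 1 = 6 transpositions — even.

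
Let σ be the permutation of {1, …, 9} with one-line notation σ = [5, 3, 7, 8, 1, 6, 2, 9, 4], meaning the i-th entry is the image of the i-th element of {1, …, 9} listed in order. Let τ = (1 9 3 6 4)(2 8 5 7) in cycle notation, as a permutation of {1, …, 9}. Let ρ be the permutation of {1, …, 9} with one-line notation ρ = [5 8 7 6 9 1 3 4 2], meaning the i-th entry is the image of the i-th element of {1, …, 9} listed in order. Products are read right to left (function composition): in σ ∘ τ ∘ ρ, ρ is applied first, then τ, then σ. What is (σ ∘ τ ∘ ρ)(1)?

Chase 1: ρ(1) = 5; τ(5) = 7; σ(7) = 2. Hence (σ ∘ τ ∘ ρ)(1) = 2.

2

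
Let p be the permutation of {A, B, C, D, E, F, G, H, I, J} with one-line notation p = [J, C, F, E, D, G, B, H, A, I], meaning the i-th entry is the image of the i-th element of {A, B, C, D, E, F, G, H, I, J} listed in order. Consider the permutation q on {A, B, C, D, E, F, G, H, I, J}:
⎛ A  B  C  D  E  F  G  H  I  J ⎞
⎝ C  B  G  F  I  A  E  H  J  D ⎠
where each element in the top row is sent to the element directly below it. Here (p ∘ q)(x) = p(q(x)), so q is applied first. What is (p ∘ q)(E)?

First apply q: q(E) = I, then p(I) = A. Thus (p ∘ q)(E) = A.

A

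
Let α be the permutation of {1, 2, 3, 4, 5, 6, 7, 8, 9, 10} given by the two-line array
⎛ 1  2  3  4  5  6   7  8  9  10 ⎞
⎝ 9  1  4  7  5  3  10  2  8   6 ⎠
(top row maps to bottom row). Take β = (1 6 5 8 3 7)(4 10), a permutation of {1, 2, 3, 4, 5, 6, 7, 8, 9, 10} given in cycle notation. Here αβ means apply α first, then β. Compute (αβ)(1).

9

α(1) = 9, then β(9) = 9; composing gives (αβ)(1) = 9.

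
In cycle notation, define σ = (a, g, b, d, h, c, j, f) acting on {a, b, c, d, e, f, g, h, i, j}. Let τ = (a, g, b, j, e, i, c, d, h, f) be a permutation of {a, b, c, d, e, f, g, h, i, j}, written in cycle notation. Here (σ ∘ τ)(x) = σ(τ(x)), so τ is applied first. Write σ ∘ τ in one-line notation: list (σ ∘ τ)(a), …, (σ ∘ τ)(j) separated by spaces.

(σ ∘ τ)(x) = σ(τ(x)). Computing each image: σ(τ(a)) = σ(g) = b, σ(τ(b)) = σ(j) = f, σ(τ(c)) = σ(d) = h, σ(τ(d)) = σ(h) = c, σ(τ(e)) = σ(i) = i, σ(τ(f)) = σ(a) = g, σ(τ(g)) = σ(b) = d, σ(τ(h)) = σ(f) = a, σ(τ(i)) = σ(c) = j, σ(τ(j)) = σ(e) = e.
Hence σ ∘ τ = [b f h c i g d a j e].

b f h c i g d a j e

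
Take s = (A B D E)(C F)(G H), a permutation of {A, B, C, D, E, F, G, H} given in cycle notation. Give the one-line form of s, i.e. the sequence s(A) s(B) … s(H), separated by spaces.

Each element maps to the next entry in its cycle (wrapping to the front): A↦B, B↦D, C↦F, D↦E, E↦A, F↦C, G↦H, H↦G.
Listing these in domain order gives B D F E A C H G.

B D F E A C H G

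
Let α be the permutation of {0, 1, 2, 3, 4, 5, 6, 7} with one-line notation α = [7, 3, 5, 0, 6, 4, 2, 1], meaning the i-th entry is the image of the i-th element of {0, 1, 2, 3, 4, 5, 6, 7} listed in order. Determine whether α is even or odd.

even

In disjoint-cycle form the cycle lengths are 4, 4.
A cycle is odd iff its length is even; α has 2 even-length cycles, so sgn(α) = (−1)^2 and α is even.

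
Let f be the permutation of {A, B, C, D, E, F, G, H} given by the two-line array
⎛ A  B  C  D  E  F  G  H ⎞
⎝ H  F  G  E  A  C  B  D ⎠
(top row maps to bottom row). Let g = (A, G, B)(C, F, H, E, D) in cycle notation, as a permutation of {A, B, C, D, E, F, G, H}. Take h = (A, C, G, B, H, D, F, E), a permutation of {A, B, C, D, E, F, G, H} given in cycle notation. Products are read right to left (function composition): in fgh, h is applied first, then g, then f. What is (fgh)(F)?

E

(fgh)(F) = f(g(h(F))). h(F) = E, then g(E) = D, then f(D) = E, so the result is E.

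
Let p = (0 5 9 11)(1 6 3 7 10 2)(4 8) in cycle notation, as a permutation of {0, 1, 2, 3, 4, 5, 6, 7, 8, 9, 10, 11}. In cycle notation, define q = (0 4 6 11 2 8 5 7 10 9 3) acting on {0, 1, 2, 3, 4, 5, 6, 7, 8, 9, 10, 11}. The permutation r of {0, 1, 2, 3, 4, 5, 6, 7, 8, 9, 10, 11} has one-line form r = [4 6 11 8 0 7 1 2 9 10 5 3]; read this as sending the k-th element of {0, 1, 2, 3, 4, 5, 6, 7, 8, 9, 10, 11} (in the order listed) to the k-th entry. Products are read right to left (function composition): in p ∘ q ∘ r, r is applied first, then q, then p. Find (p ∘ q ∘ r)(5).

2

Apply the permutations in order: r(5) = 7, then q(7) = 10, then p(10) = 2. So (p ∘ q ∘ r)(5) = 2.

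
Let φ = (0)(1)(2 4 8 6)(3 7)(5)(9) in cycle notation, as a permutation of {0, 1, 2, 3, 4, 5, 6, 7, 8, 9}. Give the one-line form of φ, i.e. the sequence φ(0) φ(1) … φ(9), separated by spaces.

Image by image: 0↦0, 1↦1, 2↦4, 3↦7, 4↦8, 5↦5, 6↦2, 7↦3, 8↦6, 9↦9.
Listing these in domain order gives 0 1 4 7 8 5 2 3 6 9.

0 1 4 7 8 5 2 3 6 9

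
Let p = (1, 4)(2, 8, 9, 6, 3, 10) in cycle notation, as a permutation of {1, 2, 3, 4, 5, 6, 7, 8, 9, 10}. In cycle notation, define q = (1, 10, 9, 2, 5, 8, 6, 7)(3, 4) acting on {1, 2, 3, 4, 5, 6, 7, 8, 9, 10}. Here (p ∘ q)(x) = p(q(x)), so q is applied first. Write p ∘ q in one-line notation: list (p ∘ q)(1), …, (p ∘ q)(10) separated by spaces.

2 5 1 10 9 7 4 3 8 6

For each element, apply q then p: 1 → 10 → 2; 2 → 5 → 5; 3 → 4 → 1; 4 → 3 → 10; 5 → 8 → 9; 6 → 7 → 7; 7 → 1 → 4; 8 → 6 → 3; 9 → 2 → 8; 10 → 9 → 6.
So p ∘ q in one-line form is 2 5 1 10 9 7 4 3 8 6.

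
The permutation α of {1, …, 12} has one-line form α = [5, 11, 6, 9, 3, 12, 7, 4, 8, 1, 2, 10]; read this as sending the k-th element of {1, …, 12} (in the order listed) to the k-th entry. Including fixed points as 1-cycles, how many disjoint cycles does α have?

4

The cycle decomposition is (1, 5, 3, 6, 12, 10)(2, 11)(4, 9, 8)(7), which has 4 cycles (counting 1-cycles).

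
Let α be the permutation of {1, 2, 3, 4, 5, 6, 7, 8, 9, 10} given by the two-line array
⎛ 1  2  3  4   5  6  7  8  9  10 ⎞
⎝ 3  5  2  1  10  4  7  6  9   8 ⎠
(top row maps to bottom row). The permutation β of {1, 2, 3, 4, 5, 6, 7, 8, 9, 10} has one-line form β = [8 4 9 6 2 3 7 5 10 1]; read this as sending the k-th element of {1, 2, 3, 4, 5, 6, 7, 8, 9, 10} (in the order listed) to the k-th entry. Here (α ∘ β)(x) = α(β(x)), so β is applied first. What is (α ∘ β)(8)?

10

β(8) = 5, then α(5) = 10; composing gives (α ∘ β)(8) = 10.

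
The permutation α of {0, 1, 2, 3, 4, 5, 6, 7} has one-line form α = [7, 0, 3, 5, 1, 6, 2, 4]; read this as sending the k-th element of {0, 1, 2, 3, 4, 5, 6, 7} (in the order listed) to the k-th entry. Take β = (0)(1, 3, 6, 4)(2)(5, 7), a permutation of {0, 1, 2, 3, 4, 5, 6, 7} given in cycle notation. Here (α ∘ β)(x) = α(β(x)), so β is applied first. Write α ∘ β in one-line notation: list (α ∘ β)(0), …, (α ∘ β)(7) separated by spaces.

(α ∘ β)(x) = α(β(x)). Computing each image: α(β(0)) = α(0) = 7, α(β(1)) = α(3) = 5, α(β(2)) = α(2) = 3, α(β(3)) = α(6) = 2, α(β(4)) = α(1) = 0, α(β(5)) = α(7) = 4, α(β(6)) = α(4) = 1, α(β(7)) = α(5) = 6.
Hence α ∘ β = [7 5 3 2 0 4 1 6].

7 5 3 2 0 4 1 6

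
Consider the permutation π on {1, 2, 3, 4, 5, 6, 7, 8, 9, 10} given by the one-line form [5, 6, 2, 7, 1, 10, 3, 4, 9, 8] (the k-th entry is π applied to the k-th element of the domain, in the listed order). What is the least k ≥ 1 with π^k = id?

The disjoint-cycle form of π has cycle lengths 7, 2, 1.
Since disjoint cycles commute, ord(π) = lcm(7, 2) = 14.

14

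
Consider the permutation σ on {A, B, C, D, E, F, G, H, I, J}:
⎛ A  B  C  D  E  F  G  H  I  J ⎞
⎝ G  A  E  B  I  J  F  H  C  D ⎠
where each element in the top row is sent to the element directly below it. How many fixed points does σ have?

The fixed points (elements with σ(x) = x) are {H}, so there is 1.

1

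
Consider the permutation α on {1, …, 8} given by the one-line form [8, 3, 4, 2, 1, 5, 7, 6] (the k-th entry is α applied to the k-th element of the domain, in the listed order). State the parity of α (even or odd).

odd

In disjoint-cycle form the cycle lengths are 4, 3, 1.
A cycle of length ℓ contributes ℓ−1 transpositions, so α is a product of 3 + 2 = 5 transpositions — odd.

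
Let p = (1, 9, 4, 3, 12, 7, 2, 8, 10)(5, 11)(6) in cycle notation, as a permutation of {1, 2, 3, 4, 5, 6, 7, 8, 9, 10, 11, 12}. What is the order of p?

The cycle type of p is (9, 2, 1).
Since disjoint cycles commute, ord(p) = lcm(9, 2) = 18.

18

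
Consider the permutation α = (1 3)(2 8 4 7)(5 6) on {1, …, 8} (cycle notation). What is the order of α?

The cycle type of α is (4, 2, 2).
The order of α is the least common multiple of its cycle lengths: lcm(4, 2, 2) = 4.

4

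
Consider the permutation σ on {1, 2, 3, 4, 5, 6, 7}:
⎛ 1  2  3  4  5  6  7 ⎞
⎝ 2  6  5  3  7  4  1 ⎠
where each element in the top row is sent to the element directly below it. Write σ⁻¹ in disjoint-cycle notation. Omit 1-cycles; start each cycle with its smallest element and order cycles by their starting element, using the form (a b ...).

(1 7 5 3 4 6 2)

First write σ in disjoint cycles: (1 2 6 4 3 5 7).
The inverse reverses every cycle; in canonical form, σ⁻¹ = (1 7 5 3 4 6 2).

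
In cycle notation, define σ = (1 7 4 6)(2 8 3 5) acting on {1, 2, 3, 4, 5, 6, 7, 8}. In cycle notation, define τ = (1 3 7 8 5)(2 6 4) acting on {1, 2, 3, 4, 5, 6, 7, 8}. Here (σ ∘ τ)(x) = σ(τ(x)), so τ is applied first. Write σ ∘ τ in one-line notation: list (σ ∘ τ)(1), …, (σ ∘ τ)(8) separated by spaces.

(σ ∘ τ)(x) = σ(τ(x)). Computing each image: σ(τ(1)) = σ(3) = 5, σ(τ(2)) = σ(6) = 1, σ(τ(3)) = σ(7) = 4, σ(τ(4)) = σ(2) = 8, σ(τ(5)) = σ(1) = 7, σ(τ(6)) = σ(4) = 6, σ(τ(7)) = σ(8) = 3, σ(τ(8)) = σ(5) = 2.
Hence σ ∘ τ = [5 1 4 8 7 6 3 2].

5 1 4 8 7 6 3 2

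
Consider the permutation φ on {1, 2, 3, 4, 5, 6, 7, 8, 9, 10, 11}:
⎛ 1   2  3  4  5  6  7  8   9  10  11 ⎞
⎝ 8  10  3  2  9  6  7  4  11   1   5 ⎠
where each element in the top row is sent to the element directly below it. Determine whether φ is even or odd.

even

In disjoint-cycle form the cycle lengths are 5, 3, 1, 1, 1.
A cycle of length ℓ contributes ℓ−1 transpositions, so φ is a product of 4 + 2 = 6 transpositions — even.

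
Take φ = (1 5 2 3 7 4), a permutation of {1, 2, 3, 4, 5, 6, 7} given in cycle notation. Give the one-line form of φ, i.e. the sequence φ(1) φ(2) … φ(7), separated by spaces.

Image by image: 1→5, 2→3, 3→7, 4→1, 5→2, 6→6, 7→4.
Listing these in domain order gives 5 3 7 1 2 6 4.

5 3 7 1 2 6 4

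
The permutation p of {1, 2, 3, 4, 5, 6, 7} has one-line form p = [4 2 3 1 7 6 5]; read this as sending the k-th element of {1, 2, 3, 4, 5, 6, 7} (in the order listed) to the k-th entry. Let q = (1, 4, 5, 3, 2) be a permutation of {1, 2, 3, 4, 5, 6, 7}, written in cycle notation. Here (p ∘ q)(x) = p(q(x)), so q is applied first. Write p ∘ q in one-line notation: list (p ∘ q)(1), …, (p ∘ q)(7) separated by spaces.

(p ∘ q)(x) = p(q(x)). Computing each image: p(q(1)) = p(4) = 1, p(q(2)) = p(1) = 4, p(q(3)) = p(2) = 2, p(q(4)) = p(5) = 7, p(q(5)) = p(3) = 3, p(q(6)) = p(6) = 6, p(q(7)) = p(7) = 5.
Hence p ∘ q = [1 4 2 7 3 6 5].

1 4 2 7 3 6 5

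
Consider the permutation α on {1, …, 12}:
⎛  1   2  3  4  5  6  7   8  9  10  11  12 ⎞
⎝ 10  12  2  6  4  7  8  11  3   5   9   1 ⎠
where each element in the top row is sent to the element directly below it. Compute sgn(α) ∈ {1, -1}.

-1

In disjoint-cycle form the cycle lengths are 12.
A cycle of length ℓ contributes ℓ−1 transpositions, so α is a product of 11 transpositions — odd.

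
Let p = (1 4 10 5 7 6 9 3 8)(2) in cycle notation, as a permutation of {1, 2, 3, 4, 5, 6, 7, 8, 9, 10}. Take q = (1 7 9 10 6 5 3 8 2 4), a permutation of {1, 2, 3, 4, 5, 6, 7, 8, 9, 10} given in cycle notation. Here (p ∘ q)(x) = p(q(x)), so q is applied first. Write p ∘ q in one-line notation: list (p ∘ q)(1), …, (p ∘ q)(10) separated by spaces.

(p ∘ q)(x) = p(q(x)). Computing each image: p(q(1)) = p(7) = 6, p(q(2)) = p(4) = 10, p(q(3)) = p(8) = 1, p(q(4)) = p(1) = 4, p(q(5)) = p(3) = 8, p(q(6)) = p(5) = 7, p(q(7)) = p(9) = 3, p(q(8)) = p(2) = 2, p(q(9)) = p(10) = 5, p(q(10)) = p(6) = 9.
Hence p ∘ q = [6 10 1 4 8 7 3 2 5 9].

6 10 1 4 8 7 3 2 5 9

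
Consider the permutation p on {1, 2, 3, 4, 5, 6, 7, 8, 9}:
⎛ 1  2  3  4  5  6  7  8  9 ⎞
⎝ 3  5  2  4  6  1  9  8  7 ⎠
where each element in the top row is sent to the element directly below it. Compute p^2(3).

5

Tracing 3 → 2 → … returns to 3 after 5 steps, so 3 lies in a 5-cycle (1, 3, 2, 5, 6).
Stepping 2 places around the cycle: 3 → 2 → 5.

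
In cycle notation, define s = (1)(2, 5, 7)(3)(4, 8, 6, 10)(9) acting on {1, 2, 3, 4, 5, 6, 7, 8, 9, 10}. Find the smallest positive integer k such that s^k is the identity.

12

The disjoint cycles have lengths 4, 3, 1, 1, 1.
The order is lcm(4, 3) = 12.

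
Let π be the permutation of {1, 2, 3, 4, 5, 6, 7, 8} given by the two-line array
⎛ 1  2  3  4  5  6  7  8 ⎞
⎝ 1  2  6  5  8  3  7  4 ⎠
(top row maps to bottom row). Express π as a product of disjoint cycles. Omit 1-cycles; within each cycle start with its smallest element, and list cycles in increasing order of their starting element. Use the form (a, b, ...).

Iterating π from 3 gives 3 → 6 → 3; that is the 2-cycle (3, 6).
Repeating from the next unused element and collecting all non-trivial cycles gives (3, 6)(4, 5, 8).

(3, 6)(4, 5, 8)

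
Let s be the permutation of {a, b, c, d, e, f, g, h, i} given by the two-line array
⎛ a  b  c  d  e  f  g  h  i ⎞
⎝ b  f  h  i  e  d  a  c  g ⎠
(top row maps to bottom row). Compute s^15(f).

Tracing f → d → … returns to f after 6 steps, so f lies in a 6-cycle (a b f d i g).
Powers repeat with period 6 on this cycle, and 15 mod 6 = 3, so s^15(f) = s^3(f).
Stepping 3 places around the cycle: f → d → i → g.

g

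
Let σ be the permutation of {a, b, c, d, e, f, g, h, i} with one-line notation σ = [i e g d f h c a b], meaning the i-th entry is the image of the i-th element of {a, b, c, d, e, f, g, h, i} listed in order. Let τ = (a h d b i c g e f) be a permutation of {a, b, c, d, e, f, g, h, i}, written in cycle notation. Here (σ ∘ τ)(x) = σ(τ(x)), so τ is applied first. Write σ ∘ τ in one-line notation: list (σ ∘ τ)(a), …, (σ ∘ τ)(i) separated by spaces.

Chase each element through τ then σ: a → h → a; b → i → b; c → g → c; d → b → e; e → f → h; f → a → i; g → e → f; h → d → d; i → c → g.
Collecting the images, σ ∘ τ = [a b c e h i f d g].

a b c e h i f d g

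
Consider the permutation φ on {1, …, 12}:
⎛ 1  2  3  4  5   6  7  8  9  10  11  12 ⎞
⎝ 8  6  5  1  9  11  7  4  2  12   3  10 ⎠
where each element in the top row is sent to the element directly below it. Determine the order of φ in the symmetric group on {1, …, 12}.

6

The disjoint-cycle form of φ has cycle lengths 6, 3, 2, 1.
Since disjoint cycles commute, ord(φ) = lcm(6, 3, 2) = 6.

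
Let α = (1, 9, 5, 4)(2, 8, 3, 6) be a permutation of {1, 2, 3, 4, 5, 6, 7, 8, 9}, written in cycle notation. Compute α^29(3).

3 lies in the 4-cycle (2, 8, 3, 6).
On a 4-cycle, α^4 is the identity, so α^29 = α^1 there (29 ≡ 1 mod 4).
Stepping 1 place around the cycle: 3 → 6.

6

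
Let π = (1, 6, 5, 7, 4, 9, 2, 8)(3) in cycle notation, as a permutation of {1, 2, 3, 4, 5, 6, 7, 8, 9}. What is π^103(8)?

8 lies in the 8-cycle (1, 6, 5, 7, 4, 9, 2, 8).
On an 8-cycle, π^8 is the identity, so π^103 = π^7 there (103 ≡ 7 mod 8).
Advancing 7 steps from 8: 8 → 1 → 6 → 5 → 7 → 4 → 9 → 2.

2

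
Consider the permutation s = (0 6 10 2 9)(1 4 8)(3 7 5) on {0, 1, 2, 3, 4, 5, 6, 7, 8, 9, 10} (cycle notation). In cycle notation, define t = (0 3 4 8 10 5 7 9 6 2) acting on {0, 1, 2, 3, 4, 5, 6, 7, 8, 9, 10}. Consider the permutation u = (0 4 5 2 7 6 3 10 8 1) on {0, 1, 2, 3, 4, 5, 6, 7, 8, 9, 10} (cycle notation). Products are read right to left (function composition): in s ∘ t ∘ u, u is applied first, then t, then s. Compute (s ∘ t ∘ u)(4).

5

(s ∘ t ∘ u)(4) = s(t(u(4))). u(4) = 5, then t(5) = 7, then s(7) = 5, so the result is 5.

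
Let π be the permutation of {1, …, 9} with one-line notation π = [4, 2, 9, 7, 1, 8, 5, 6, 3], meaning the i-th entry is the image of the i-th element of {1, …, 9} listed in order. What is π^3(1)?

Tracing 1 → 4 → … returns to 1 after 4 steps, so 1 lies in a 4-cycle (1, 4, 7, 5).
Advancing 3 steps from 1: 1 → 4 → 7 → 5.

5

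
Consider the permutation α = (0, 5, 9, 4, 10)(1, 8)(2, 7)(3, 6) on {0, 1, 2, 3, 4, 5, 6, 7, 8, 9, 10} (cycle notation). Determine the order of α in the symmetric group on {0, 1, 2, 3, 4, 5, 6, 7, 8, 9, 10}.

10

The cycle type of α is (5, 2, 2, 2).
The order of α is the least common multiple of its cycle lengths: lcm(5, 2, 2, 2) = 10.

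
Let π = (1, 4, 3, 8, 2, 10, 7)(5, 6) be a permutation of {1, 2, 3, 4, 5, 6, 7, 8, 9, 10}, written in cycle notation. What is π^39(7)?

7 lies in the 7-cycle (1, 4, 3, 8, 2, 10, 7).
On a 7-cycle, π^7 is the identity, so π^39 = π^4 there (39 ≡ 4 mod 7).
Advancing 4 steps from 7: 7 → 1 → 4 → 3 → 8.

8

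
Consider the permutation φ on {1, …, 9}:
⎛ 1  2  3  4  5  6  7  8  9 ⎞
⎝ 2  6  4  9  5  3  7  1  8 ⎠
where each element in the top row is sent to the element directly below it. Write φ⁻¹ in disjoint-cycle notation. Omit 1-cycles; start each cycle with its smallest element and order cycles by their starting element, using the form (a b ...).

The cycle decomposition of φ is (1 2 6 3 4 9 8).
Reversing each cycle (and rotating so the smallest element leads) gives φ⁻¹ = (1 8 9 4 3 6 2).

(1 8 9 4 3 6 2)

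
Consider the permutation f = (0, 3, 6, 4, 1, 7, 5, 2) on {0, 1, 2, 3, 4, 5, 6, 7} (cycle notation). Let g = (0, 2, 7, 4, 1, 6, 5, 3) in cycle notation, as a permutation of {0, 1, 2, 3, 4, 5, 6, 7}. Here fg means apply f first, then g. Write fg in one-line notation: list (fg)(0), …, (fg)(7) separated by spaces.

0 4 2 5 6 7 1 3

(fg)(x) = g(f(x)). Computing each image: g(f(0)) = g(3) = 0, g(f(1)) = g(7) = 4, g(f(2)) = g(0) = 2, g(f(3)) = g(6) = 5, g(f(4)) = g(1) = 6, g(f(5)) = g(2) = 7, g(f(6)) = g(4) = 1, g(f(7)) = g(5) = 3.
Hence fg = [0 4 2 5 6 7 1 3].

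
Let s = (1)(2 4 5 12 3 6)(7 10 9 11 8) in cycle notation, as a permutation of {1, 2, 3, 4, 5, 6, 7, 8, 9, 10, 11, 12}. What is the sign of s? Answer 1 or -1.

The cycle lengths are 6, 5, 1.
A cycle of length ℓ contributes ℓ−1 transpositions, so s is a product of 5 + 4 = 9 transpositions — odd.

-1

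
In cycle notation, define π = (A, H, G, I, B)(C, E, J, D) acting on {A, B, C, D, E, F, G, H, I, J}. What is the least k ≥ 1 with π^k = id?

The cycle type of π is (5, 4, 1).
The order is lcm(5, 4) = 20.

20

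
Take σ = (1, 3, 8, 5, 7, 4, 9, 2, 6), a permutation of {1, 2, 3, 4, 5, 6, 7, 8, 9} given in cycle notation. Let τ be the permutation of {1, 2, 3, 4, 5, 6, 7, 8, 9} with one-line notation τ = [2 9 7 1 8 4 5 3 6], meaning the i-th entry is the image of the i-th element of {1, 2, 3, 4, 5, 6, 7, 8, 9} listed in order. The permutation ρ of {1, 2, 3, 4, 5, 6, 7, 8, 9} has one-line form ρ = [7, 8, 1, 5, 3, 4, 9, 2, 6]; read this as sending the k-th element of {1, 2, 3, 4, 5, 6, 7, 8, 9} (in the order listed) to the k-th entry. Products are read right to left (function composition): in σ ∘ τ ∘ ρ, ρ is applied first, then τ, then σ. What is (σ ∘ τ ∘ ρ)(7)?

1

(σ ∘ τ ∘ ρ)(7) = σ(τ(ρ(7))). ρ(7) = 9, then τ(9) = 6, then σ(6) = 1, so the result is 1.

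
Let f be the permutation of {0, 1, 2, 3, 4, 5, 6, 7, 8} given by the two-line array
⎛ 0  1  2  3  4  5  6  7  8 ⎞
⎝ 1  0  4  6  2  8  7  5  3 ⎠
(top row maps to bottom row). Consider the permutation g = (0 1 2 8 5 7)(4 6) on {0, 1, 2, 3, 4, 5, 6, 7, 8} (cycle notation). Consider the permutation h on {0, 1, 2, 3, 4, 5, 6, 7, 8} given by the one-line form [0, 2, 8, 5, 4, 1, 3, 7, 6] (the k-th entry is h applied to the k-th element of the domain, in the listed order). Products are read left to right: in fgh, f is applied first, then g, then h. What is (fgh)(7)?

Apply the permutations in order: f(7) = 5, then g(5) = 7, then h(7) = 7. So (fgh)(7) = 7.

7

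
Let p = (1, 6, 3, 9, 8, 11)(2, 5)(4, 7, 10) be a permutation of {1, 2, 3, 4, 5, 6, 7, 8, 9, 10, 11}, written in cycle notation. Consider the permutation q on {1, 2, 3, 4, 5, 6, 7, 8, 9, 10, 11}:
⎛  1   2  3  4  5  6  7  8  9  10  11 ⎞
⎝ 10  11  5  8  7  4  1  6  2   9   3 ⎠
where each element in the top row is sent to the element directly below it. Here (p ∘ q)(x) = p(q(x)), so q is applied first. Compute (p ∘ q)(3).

First apply q: q(3) = 5, then p(5) = 2. Thus (p ∘ q)(3) = 2.

2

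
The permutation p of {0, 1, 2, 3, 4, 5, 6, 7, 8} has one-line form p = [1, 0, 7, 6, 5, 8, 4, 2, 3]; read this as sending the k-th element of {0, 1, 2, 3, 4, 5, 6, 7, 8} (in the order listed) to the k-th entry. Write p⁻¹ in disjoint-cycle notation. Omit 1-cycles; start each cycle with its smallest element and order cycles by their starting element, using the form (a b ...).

(0 1)(2 7)(3 8 5 4 6)

First write p in disjoint cycles: (0 1)(2 7)(3 6 4 5 8).
Reversing each cycle (and rotating so the smallest element leads) gives p⁻¹ = (0 1)(2 7)(3 8 5 4 6).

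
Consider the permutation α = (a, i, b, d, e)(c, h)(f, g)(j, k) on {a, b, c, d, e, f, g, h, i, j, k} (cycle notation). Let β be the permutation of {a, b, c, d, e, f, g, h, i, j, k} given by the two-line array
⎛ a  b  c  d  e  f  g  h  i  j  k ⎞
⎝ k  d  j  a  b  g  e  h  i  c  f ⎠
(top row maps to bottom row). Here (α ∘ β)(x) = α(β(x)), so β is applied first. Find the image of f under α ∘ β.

(α ∘ β)(f) = α(β(f)). β(f) = g, then α(g) = f. So (α ∘ β)(f) = f.

f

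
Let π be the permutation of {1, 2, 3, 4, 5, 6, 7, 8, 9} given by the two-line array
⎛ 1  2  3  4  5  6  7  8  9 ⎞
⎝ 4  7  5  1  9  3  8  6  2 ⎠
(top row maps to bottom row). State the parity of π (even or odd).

In disjoint-cycle form the cycle lengths are 7, 2.
A cycle is odd iff its length is even; π has 1 even-length cycle, so sgn(π) = (−1)^1 and π is odd.

odd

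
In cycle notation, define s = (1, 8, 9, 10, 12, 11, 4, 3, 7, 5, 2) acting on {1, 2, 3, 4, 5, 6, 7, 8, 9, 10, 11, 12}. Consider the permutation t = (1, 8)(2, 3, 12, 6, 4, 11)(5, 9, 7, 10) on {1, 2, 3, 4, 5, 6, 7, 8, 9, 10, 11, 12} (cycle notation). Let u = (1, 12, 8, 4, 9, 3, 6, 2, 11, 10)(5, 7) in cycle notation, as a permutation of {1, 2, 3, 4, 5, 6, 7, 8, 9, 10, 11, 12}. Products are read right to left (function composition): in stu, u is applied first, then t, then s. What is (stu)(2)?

1

(stu)(2) = s(t(u(2))). u(2) = 11, then t(11) = 2, then s(2) = 1, so the result is 1.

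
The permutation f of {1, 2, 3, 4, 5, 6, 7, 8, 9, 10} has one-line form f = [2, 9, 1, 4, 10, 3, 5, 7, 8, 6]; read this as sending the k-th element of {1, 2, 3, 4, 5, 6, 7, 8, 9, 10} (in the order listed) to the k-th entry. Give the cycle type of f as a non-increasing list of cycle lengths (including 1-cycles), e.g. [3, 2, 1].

The disjoint cycles are (1, 2, 9, 8, 7, 5, 10, 6, 3)(4), with lengths 9, 1 in non-increasing order.

[9, 1]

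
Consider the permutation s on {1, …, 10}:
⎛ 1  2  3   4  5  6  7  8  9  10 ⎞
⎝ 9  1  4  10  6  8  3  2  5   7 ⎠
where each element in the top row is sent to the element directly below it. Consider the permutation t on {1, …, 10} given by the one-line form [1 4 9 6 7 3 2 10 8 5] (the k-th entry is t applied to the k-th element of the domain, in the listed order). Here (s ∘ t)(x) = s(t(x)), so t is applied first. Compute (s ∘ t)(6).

4

(s ∘ t)(6) = s(t(6)). t(6) = 3, then s(3) = 4. So (s ∘ t)(6) = 4.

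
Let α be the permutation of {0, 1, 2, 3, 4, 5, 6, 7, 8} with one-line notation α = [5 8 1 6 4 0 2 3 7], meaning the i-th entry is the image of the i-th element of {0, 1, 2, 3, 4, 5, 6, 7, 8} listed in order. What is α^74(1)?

Tracing 1 → 8 → … returns to 1 after 6 steps, so 1 lies in a 6-cycle (1, 8, 7, 3, 6, 2).
On a 6-cycle, α^6 is the identity, so α^74 = α^2 there (74 ≡ 2 mod 6).
Advancing 2 steps from 1: 1 → 8 → 7.

7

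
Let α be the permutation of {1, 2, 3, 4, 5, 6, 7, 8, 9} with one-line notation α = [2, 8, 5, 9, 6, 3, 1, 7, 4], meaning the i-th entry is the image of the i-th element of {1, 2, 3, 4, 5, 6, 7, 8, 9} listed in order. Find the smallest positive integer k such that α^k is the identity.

The disjoint-cycle form of α has cycle lengths 4, 3, 2.
Since disjoint cycles commute, ord(α) = lcm(4, 3, 2) = 12.

12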